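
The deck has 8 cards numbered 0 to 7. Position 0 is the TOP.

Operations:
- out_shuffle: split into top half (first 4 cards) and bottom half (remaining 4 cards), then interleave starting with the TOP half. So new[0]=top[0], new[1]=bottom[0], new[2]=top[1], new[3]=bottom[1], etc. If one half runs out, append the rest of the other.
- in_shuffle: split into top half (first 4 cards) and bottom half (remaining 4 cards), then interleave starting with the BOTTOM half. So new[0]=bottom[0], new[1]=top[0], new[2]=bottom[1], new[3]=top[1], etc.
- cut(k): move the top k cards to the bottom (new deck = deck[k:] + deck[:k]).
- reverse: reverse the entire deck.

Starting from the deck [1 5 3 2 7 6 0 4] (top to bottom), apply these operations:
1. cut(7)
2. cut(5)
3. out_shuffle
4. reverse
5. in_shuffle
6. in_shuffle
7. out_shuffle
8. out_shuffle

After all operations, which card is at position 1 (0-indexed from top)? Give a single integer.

After op 1 (cut(7)): [4 1 5 3 2 7 6 0]
After op 2 (cut(5)): [7 6 0 4 1 5 3 2]
After op 3 (out_shuffle): [7 1 6 5 0 3 4 2]
After op 4 (reverse): [2 4 3 0 5 6 1 7]
After op 5 (in_shuffle): [5 2 6 4 1 3 7 0]
After op 6 (in_shuffle): [1 5 3 2 7 6 0 4]
After op 7 (out_shuffle): [1 7 5 6 3 0 2 4]
After op 8 (out_shuffle): [1 3 7 0 5 2 6 4]
Position 1: card 3.

Answer: 3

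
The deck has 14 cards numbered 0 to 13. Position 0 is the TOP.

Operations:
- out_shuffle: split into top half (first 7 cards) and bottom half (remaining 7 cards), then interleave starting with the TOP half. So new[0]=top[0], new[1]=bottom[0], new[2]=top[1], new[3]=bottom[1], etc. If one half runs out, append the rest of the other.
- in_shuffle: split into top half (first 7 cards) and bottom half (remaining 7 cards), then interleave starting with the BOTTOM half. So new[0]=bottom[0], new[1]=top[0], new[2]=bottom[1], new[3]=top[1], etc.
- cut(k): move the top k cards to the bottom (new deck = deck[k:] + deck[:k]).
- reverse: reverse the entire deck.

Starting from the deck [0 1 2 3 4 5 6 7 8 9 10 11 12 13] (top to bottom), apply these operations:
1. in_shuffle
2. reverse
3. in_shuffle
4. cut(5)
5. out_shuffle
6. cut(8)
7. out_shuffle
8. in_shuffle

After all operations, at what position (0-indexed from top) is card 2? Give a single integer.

Answer: 5

Derivation:
After op 1 (in_shuffle): [7 0 8 1 9 2 10 3 11 4 12 5 13 6]
After op 2 (reverse): [6 13 5 12 4 11 3 10 2 9 1 8 0 7]
After op 3 (in_shuffle): [10 6 2 13 9 5 1 12 8 4 0 11 7 3]
After op 4 (cut(5)): [5 1 12 8 4 0 11 7 3 10 6 2 13 9]
After op 5 (out_shuffle): [5 7 1 3 12 10 8 6 4 2 0 13 11 9]
After op 6 (cut(8)): [4 2 0 13 11 9 5 7 1 3 12 10 8 6]
After op 7 (out_shuffle): [4 7 2 1 0 3 13 12 11 10 9 8 5 6]
After op 8 (in_shuffle): [12 4 11 7 10 2 9 1 8 0 5 3 6 13]
Card 2 is at position 5.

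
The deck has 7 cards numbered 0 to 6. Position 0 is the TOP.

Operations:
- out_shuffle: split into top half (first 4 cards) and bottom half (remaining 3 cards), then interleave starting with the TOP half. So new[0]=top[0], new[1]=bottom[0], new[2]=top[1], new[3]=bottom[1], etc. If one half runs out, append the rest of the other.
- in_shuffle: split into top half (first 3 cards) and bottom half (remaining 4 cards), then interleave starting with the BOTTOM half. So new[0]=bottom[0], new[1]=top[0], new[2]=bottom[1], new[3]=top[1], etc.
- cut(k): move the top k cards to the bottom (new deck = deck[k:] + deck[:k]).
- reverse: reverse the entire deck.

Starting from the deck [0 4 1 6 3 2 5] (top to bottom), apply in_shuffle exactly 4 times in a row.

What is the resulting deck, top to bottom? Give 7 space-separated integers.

After op 1 (in_shuffle): [6 0 3 4 2 1 5]
After op 2 (in_shuffle): [4 6 2 0 1 3 5]
After op 3 (in_shuffle): [0 4 1 6 3 2 5]
After op 4 (in_shuffle): [6 0 3 4 2 1 5]

Answer: 6 0 3 4 2 1 5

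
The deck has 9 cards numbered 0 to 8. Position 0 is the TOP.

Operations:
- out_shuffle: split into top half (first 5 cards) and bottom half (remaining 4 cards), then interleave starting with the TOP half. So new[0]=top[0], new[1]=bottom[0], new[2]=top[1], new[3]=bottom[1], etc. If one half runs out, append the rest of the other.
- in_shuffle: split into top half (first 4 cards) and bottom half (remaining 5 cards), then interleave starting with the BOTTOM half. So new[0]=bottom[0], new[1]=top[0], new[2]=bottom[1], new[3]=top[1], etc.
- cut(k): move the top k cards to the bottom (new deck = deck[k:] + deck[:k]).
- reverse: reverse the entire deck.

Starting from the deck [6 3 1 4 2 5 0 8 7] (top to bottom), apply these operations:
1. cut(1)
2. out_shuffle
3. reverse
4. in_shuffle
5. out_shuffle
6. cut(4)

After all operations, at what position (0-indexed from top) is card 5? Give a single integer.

After op 1 (cut(1)): [3 1 4 2 5 0 8 7 6]
After op 2 (out_shuffle): [3 0 1 8 4 7 2 6 5]
After op 3 (reverse): [5 6 2 7 4 8 1 0 3]
After op 4 (in_shuffle): [4 5 8 6 1 2 0 7 3]
After op 5 (out_shuffle): [4 2 5 0 8 7 6 3 1]
After op 6 (cut(4)): [8 7 6 3 1 4 2 5 0]
Card 5 is at position 7.

Answer: 7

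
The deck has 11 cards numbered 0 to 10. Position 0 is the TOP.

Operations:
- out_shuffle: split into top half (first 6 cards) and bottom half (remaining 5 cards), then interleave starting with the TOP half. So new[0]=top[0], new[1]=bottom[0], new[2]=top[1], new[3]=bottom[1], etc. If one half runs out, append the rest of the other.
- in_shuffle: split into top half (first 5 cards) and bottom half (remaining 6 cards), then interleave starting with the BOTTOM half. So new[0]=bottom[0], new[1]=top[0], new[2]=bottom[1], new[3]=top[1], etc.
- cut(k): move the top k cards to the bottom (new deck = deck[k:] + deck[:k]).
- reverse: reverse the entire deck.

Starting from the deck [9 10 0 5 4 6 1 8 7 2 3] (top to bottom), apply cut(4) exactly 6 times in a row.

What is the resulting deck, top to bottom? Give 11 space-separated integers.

After op 1 (cut(4)): [4 6 1 8 7 2 3 9 10 0 5]
After op 2 (cut(4)): [7 2 3 9 10 0 5 4 6 1 8]
After op 3 (cut(4)): [10 0 5 4 6 1 8 7 2 3 9]
After op 4 (cut(4)): [6 1 8 7 2 3 9 10 0 5 4]
After op 5 (cut(4)): [2 3 9 10 0 5 4 6 1 8 7]
After op 6 (cut(4)): [0 5 4 6 1 8 7 2 3 9 10]

Answer: 0 5 4 6 1 8 7 2 3 9 10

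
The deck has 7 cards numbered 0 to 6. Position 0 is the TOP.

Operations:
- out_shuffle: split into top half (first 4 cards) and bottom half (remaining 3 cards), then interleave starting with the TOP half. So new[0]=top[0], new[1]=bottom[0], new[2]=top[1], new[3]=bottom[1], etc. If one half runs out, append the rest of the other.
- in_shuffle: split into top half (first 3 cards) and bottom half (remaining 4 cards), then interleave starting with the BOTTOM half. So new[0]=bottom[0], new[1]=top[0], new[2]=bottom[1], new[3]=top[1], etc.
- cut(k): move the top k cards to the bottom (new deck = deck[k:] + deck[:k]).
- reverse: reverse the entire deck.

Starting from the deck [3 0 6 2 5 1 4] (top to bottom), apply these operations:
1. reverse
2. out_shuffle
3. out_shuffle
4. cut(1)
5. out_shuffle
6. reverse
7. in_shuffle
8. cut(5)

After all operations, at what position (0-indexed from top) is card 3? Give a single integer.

Answer: 0

Derivation:
After op 1 (reverse): [4 1 5 2 6 0 3]
After op 2 (out_shuffle): [4 6 1 0 5 3 2]
After op 3 (out_shuffle): [4 5 6 3 1 2 0]
After op 4 (cut(1)): [5 6 3 1 2 0 4]
After op 5 (out_shuffle): [5 2 6 0 3 4 1]
After op 6 (reverse): [1 4 3 0 6 2 5]
After op 7 (in_shuffle): [0 1 6 4 2 3 5]
After op 8 (cut(5)): [3 5 0 1 6 4 2]
Card 3 is at position 0.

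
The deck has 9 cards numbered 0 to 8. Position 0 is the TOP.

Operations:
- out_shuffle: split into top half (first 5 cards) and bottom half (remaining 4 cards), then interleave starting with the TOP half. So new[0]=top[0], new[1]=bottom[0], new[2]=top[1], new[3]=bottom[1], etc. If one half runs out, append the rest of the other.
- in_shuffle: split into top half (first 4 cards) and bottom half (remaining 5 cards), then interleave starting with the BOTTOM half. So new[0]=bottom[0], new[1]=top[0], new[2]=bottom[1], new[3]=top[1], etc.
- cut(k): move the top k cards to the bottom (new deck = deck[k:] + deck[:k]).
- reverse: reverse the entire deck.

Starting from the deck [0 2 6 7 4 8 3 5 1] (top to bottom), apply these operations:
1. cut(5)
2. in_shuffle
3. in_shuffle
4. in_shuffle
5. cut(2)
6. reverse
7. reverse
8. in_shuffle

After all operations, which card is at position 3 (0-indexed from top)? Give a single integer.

Answer: 0

Derivation:
After op 1 (cut(5)): [8 3 5 1 0 2 6 7 4]
After op 2 (in_shuffle): [0 8 2 3 6 5 7 1 4]
After op 3 (in_shuffle): [6 0 5 8 7 2 1 3 4]
After op 4 (in_shuffle): [7 6 2 0 1 5 3 8 4]
After op 5 (cut(2)): [2 0 1 5 3 8 4 7 6]
After op 6 (reverse): [6 7 4 8 3 5 1 0 2]
After op 7 (reverse): [2 0 1 5 3 8 4 7 6]
After op 8 (in_shuffle): [3 2 8 0 4 1 7 5 6]
Position 3: card 0.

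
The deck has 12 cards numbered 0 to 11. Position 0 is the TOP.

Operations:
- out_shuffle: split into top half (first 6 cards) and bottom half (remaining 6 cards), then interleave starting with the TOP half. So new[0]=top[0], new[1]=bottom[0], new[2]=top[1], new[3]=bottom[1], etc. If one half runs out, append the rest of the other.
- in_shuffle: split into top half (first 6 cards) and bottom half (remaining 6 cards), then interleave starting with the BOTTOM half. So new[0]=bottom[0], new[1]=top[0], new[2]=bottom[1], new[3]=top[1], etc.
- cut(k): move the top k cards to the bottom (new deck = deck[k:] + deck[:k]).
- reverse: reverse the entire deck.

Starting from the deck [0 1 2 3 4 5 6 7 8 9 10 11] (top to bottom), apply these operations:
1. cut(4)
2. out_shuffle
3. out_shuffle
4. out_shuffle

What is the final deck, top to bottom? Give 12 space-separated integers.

Answer: 4 11 7 2 10 6 1 9 5 0 8 3

Derivation:
After op 1 (cut(4)): [4 5 6 7 8 9 10 11 0 1 2 3]
After op 2 (out_shuffle): [4 10 5 11 6 0 7 1 8 2 9 3]
After op 3 (out_shuffle): [4 7 10 1 5 8 11 2 6 9 0 3]
After op 4 (out_shuffle): [4 11 7 2 10 6 1 9 5 0 8 3]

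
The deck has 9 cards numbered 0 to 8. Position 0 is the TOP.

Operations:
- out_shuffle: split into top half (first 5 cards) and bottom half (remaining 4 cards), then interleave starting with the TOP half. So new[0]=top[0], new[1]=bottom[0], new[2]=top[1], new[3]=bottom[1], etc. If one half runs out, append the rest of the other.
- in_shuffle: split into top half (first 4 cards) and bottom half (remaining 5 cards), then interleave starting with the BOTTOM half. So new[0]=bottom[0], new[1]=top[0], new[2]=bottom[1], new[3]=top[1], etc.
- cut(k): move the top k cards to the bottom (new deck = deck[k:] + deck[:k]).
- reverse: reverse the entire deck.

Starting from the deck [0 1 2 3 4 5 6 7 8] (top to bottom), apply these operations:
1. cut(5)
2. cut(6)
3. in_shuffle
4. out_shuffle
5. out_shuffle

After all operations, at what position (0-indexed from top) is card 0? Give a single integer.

After op 1 (cut(5)): [5 6 7 8 0 1 2 3 4]
After op 2 (cut(6)): [2 3 4 5 6 7 8 0 1]
After op 3 (in_shuffle): [6 2 7 3 8 4 0 5 1]
After op 4 (out_shuffle): [6 4 2 0 7 5 3 1 8]
After op 5 (out_shuffle): [6 5 4 3 2 1 0 8 7]
Card 0 is at position 6.

Answer: 6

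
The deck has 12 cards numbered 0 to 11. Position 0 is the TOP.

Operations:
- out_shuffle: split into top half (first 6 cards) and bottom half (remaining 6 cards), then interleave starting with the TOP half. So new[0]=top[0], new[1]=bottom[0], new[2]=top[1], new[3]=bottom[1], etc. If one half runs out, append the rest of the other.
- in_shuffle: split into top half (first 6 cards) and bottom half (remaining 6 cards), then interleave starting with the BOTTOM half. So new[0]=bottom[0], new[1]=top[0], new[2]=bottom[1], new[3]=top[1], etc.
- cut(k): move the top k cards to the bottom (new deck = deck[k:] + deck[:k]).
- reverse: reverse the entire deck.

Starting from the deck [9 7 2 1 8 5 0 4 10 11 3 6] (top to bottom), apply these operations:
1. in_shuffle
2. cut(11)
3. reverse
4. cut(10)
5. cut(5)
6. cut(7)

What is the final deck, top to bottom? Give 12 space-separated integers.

After op 1 (in_shuffle): [0 9 4 7 10 2 11 1 3 8 6 5]
After op 2 (cut(11)): [5 0 9 4 7 10 2 11 1 3 8 6]
After op 3 (reverse): [6 8 3 1 11 2 10 7 4 9 0 5]
After op 4 (cut(10)): [0 5 6 8 3 1 11 2 10 7 4 9]
After op 5 (cut(5)): [1 11 2 10 7 4 9 0 5 6 8 3]
After op 6 (cut(7)): [0 5 6 8 3 1 11 2 10 7 4 9]

Answer: 0 5 6 8 3 1 11 2 10 7 4 9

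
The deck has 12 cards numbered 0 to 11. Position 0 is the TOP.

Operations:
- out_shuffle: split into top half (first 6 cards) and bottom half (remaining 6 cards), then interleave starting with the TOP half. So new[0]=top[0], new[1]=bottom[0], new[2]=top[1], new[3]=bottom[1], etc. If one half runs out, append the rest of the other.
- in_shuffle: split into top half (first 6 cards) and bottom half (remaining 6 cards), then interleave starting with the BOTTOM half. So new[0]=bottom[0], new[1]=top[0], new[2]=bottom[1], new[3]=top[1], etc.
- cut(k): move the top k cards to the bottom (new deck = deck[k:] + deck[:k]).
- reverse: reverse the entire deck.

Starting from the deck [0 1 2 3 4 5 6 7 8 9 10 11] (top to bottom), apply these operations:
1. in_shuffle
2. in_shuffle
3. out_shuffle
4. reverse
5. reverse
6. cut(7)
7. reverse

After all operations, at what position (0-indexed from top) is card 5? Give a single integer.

After op 1 (in_shuffle): [6 0 7 1 8 2 9 3 10 4 11 5]
After op 2 (in_shuffle): [9 6 3 0 10 7 4 1 11 8 5 2]
After op 3 (out_shuffle): [9 4 6 1 3 11 0 8 10 5 7 2]
After op 4 (reverse): [2 7 5 10 8 0 11 3 1 6 4 9]
After op 5 (reverse): [9 4 6 1 3 11 0 8 10 5 7 2]
After op 6 (cut(7)): [8 10 5 7 2 9 4 6 1 3 11 0]
After op 7 (reverse): [0 11 3 1 6 4 9 2 7 5 10 8]
Card 5 is at position 9.

Answer: 9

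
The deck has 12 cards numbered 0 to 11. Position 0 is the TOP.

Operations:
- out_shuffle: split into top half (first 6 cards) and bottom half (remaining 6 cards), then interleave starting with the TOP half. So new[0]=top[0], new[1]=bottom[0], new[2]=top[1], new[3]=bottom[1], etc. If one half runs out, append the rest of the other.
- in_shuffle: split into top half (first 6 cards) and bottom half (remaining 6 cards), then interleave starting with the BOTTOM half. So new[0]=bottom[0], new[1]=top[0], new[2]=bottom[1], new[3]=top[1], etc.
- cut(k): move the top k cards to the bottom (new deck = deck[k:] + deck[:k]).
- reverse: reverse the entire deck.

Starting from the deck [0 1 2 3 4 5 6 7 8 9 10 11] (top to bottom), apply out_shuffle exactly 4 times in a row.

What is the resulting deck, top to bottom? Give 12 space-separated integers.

After op 1 (out_shuffle): [0 6 1 7 2 8 3 9 4 10 5 11]
After op 2 (out_shuffle): [0 3 6 9 1 4 7 10 2 5 8 11]
After op 3 (out_shuffle): [0 7 3 10 6 2 9 5 1 8 4 11]
After op 4 (out_shuffle): [0 9 7 5 3 1 10 8 6 4 2 11]

Answer: 0 9 7 5 3 1 10 8 6 4 2 11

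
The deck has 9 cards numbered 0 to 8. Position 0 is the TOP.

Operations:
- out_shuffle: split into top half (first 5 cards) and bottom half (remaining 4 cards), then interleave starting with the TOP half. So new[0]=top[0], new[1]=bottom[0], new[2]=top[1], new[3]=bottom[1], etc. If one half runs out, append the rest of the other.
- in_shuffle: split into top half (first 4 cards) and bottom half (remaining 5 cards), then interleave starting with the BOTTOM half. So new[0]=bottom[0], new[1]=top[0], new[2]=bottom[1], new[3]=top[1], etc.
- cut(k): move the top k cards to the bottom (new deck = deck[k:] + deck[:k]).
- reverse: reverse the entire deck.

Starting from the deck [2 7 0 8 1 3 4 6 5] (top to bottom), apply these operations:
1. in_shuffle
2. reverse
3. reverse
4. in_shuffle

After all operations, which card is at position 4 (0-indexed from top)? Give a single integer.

After op 1 (in_shuffle): [1 2 3 7 4 0 6 8 5]
After op 2 (reverse): [5 8 6 0 4 7 3 2 1]
After op 3 (reverse): [1 2 3 7 4 0 6 8 5]
After op 4 (in_shuffle): [4 1 0 2 6 3 8 7 5]
Position 4: card 6.

Answer: 6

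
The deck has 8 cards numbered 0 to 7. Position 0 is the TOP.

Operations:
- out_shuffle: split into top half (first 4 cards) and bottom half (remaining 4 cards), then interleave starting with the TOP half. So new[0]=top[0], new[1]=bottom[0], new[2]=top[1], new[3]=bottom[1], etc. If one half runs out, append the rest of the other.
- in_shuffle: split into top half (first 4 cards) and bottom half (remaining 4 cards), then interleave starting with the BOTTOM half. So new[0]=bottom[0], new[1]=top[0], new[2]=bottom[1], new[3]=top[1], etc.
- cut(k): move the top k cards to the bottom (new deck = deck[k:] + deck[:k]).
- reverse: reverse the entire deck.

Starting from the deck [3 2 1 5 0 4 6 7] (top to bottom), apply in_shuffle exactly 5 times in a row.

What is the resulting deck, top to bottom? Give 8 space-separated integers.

Answer: 2 5 4 7 3 1 0 6

Derivation:
After op 1 (in_shuffle): [0 3 4 2 6 1 7 5]
After op 2 (in_shuffle): [6 0 1 3 7 4 5 2]
After op 3 (in_shuffle): [7 6 4 0 5 1 2 3]
After op 4 (in_shuffle): [5 7 1 6 2 4 3 0]
After op 5 (in_shuffle): [2 5 4 7 3 1 0 6]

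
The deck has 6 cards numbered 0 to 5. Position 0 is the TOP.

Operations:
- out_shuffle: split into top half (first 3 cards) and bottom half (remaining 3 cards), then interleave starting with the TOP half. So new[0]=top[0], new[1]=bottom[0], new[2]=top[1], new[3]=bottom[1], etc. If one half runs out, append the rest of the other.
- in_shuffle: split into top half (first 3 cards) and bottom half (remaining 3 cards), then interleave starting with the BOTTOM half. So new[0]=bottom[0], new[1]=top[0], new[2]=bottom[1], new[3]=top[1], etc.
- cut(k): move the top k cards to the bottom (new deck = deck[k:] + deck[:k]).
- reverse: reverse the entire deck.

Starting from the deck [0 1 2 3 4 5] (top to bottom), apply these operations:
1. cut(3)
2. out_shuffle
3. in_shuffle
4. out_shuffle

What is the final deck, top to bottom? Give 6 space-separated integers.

After op 1 (cut(3)): [3 4 5 0 1 2]
After op 2 (out_shuffle): [3 0 4 1 5 2]
After op 3 (in_shuffle): [1 3 5 0 2 4]
After op 4 (out_shuffle): [1 0 3 2 5 4]

Answer: 1 0 3 2 5 4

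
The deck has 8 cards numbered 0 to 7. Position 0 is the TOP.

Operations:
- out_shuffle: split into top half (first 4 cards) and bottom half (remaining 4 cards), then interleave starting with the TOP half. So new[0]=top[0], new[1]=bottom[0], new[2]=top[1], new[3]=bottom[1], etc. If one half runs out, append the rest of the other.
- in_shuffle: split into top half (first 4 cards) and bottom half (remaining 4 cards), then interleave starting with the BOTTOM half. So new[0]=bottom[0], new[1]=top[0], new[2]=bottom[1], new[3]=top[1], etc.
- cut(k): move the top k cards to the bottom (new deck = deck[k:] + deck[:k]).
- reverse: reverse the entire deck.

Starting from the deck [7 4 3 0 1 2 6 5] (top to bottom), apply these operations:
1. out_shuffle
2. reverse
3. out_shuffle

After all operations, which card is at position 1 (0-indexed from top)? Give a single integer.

Answer: 2

Derivation:
After op 1 (out_shuffle): [7 1 4 2 3 6 0 5]
After op 2 (reverse): [5 0 6 3 2 4 1 7]
After op 3 (out_shuffle): [5 2 0 4 6 1 3 7]
Position 1: card 2.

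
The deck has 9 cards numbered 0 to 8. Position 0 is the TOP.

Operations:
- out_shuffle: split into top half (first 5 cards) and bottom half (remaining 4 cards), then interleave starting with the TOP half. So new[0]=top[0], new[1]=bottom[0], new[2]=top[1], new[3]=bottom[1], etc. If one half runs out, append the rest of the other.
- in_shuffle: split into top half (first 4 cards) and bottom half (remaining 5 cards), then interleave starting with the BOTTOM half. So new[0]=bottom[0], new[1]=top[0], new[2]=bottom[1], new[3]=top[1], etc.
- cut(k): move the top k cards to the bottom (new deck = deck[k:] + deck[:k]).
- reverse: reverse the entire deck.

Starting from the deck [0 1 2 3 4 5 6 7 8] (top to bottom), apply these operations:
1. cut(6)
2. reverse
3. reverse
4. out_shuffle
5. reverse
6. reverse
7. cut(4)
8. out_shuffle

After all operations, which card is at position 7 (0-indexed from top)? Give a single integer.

Answer: 3

Derivation:
After op 1 (cut(6)): [6 7 8 0 1 2 3 4 5]
After op 2 (reverse): [5 4 3 2 1 0 8 7 6]
After op 3 (reverse): [6 7 8 0 1 2 3 4 5]
After op 4 (out_shuffle): [6 2 7 3 8 4 0 5 1]
After op 5 (reverse): [1 5 0 4 8 3 7 2 6]
After op 6 (reverse): [6 2 7 3 8 4 0 5 1]
After op 7 (cut(4)): [8 4 0 5 1 6 2 7 3]
After op 8 (out_shuffle): [8 6 4 2 0 7 5 3 1]
Position 7: card 3.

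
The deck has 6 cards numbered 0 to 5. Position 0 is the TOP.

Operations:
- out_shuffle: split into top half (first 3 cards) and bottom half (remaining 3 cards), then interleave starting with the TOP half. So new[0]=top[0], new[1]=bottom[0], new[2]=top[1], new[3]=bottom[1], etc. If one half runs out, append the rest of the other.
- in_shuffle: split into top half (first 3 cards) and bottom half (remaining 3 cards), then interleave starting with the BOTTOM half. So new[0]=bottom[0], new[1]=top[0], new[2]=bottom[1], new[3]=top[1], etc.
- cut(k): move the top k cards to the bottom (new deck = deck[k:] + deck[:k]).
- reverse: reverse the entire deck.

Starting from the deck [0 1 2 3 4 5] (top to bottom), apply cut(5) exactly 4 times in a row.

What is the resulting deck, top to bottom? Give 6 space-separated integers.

Answer: 2 3 4 5 0 1

Derivation:
After op 1 (cut(5)): [5 0 1 2 3 4]
After op 2 (cut(5)): [4 5 0 1 2 3]
After op 3 (cut(5)): [3 4 5 0 1 2]
After op 4 (cut(5)): [2 3 4 5 0 1]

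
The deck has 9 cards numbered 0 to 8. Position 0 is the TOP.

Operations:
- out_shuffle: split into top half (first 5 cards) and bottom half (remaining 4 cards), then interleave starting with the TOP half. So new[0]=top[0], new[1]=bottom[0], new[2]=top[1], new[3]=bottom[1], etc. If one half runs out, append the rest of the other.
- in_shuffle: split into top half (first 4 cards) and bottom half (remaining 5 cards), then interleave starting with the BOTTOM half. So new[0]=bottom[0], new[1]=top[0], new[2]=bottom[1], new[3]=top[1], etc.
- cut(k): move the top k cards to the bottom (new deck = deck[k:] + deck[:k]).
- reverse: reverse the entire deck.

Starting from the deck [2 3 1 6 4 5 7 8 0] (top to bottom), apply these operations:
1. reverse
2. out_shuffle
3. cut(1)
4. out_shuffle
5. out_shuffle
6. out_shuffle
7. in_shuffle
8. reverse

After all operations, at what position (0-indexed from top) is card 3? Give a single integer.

Answer: 6

Derivation:
After op 1 (reverse): [0 8 7 5 4 6 1 3 2]
After op 2 (out_shuffle): [0 6 8 1 7 3 5 2 4]
After op 3 (cut(1)): [6 8 1 7 3 5 2 4 0]
After op 4 (out_shuffle): [6 5 8 2 1 4 7 0 3]
After op 5 (out_shuffle): [6 4 5 7 8 0 2 3 1]
After op 6 (out_shuffle): [6 0 4 2 5 3 7 1 8]
After op 7 (in_shuffle): [5 6 3 0 7 4 1 2 8]
After op 8 (reverse): [8 2 1 4 7 0 3 6 5]
Card 3 is at position 6.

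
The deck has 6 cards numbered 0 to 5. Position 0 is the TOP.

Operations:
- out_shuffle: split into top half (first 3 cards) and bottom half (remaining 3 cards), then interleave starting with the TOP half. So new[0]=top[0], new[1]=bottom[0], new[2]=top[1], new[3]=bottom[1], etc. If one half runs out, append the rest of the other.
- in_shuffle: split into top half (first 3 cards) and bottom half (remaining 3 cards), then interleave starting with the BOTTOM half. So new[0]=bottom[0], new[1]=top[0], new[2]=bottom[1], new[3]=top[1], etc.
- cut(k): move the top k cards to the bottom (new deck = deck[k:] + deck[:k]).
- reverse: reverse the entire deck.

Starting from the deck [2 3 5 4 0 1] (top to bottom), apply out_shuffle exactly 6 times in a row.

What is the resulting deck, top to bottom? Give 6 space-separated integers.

After op 1 (out_shuffle): [2 4 3 0 5 1]
After op 2 (out_shuffle): [2 0 4 5 3 1]
After op 3 (out_shuffle): [2 5 0 3 4 1]
After op 4 (out_shuffle): [2 3 5 4 0 1]
After op 5 (out_shuffle): [2 4 3 0 5 1]
After op 6 (out_shuffle): [2 0 4 5 3 1]

Answer: 2 0 4 5 3 1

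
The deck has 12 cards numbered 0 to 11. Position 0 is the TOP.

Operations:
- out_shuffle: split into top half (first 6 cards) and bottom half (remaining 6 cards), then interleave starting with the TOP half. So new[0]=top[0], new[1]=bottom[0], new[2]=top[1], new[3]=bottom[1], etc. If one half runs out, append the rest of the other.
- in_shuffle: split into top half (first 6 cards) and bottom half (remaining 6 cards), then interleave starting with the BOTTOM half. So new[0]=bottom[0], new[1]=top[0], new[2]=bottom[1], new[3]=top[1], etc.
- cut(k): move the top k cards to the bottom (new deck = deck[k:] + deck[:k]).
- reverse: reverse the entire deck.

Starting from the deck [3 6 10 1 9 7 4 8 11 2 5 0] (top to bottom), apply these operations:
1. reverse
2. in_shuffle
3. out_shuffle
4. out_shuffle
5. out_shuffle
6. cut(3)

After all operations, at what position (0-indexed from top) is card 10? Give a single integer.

Answer: 1

Derivation:
After op 1 (reverse): [0 5 2 11 8 4 7 9 1 10 6 3]
After op 2 (in_shuffle): [7 0 9 5 1 2 10 11 6 8 3 4]
After op 3 (out_shuffle): [7 10 0 11 9 6 5 8 1 3 2 4]
After op 4 (out_shuffle): [7 5 10 8 0 1 11 3 9 2 6 4]
After op 5 (out_shuffle): [7 11 5 3 10 9 8 2 0 6 1 4]
After op 6 (cut(3)): [3 10 9 8 2 0 6 1 4 7 11 5]
Card 10 is at position 1.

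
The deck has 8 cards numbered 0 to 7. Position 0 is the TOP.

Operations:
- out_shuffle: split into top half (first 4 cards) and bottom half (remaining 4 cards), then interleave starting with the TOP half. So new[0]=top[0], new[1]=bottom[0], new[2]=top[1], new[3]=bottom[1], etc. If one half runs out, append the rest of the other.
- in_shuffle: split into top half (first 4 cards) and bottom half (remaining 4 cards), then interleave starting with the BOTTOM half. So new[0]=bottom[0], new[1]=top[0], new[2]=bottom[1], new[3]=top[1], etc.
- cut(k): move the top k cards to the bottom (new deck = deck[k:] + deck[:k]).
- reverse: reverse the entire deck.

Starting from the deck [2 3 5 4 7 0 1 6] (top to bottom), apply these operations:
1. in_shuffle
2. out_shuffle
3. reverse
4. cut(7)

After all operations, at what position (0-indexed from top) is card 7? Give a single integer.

Answer: 0

Derivation:
After op 1 (in_shuffle): [7 2 0 3 1 5 6 4]
After op 2 (out_shuffle): [7 1 2 5 0 6 3 4]
After op 3 (reverse): [4 3 6 0 5 2 1 7]
After op 4 (cut(7)): [7 4 3 6 0 5 2 1]
Card 7 is at position 0.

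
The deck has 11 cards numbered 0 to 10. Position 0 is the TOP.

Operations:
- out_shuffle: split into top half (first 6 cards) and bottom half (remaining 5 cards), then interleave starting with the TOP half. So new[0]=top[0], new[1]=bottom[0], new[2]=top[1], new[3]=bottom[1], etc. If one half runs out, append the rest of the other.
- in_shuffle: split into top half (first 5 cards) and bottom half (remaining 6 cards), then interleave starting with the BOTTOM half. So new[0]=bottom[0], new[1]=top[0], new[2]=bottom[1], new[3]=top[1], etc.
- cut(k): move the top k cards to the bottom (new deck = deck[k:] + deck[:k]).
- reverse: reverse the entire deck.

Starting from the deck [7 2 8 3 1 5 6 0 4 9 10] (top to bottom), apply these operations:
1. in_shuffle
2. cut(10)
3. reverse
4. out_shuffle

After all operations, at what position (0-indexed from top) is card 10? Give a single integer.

Answer: 9

Derivation:
After op 1 (in_shuffle): [5 7 6 2 0 8 4 3 9 1 10]
After op 2 (cut(10)): [10 5 7 6 2 0 8 4 3 9 1]
After op 3 (reverse): [1 9 3 4 8 0 2 6 7 5 10]
After op 4 (out_shuffle): [1 2 9 6 3 7 4 5 8 10 0]
Card 10 is at position 9.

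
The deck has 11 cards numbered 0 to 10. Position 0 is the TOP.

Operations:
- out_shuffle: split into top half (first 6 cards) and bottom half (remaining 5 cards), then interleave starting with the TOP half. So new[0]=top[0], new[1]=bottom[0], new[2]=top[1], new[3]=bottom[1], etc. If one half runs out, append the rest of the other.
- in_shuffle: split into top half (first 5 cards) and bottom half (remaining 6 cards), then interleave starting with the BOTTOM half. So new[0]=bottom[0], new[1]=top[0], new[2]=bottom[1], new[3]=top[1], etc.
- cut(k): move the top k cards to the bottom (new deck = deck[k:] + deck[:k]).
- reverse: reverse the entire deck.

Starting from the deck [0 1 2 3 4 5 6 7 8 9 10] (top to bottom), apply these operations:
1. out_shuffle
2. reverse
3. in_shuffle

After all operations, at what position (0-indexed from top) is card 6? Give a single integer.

After op 1 (out_shuffle): [0 6 1 7 2 8 3 9 4 10 5]
After op 2 (reverse): [5 10 4 9 3 8 2 7 1 6 0]
After op 3 (in_shuffle): [8 5 2 10 7 4 1 9 6 3 0]
Card 6 is at position 8.

Answer: 8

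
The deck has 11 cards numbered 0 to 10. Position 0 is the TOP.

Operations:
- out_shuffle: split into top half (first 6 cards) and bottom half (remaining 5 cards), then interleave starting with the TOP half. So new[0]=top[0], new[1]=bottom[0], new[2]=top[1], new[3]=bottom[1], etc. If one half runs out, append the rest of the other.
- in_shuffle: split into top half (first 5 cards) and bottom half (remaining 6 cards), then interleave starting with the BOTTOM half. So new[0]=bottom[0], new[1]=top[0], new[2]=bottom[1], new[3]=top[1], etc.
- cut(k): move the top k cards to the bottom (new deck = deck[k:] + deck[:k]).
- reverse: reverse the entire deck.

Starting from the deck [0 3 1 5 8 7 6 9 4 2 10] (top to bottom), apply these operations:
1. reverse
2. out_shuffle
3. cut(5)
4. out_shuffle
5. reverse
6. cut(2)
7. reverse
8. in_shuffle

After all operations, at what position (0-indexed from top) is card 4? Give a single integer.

After op 1 (reverse): [10 2 4 9 6 7 8 5 1 3 0]
After op 2 (out_shuffle): [10 8 2 5 4 1 9 3 6 0 7]
After op 3 (cut(5)): [1 9 3 6 0 7 10 8 2 5 4]
After op 4 (out_shuffle): [1 10 9 8 3 2 6 5 0 4 7]
After op 5 (reverse): [7 4 0 5 6 2 3 8 9 10 1]
After op 6 (cut(2)): [0 5 6 2 3 8 9 10 1 7 4]
After op 7 (reverse): [4 7 1 10 9 8 3 2 6 5 0]
After op 8 (in_shuffle): [8 4 3 7 2 1 6 10 5 9 0]
Card 4 is at position 1.

Answer: 1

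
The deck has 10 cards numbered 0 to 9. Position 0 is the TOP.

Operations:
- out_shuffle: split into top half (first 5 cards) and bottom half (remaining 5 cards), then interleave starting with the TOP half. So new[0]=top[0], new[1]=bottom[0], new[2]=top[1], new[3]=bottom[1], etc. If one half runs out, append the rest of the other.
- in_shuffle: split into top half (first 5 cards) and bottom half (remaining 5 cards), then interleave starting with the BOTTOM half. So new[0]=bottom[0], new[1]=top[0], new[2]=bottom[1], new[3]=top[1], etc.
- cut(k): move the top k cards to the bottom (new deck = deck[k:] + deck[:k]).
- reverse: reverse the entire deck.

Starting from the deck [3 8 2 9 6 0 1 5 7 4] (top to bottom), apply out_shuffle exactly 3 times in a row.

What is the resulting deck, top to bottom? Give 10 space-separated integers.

Answer: 3 7 5 1 0 6 9 2 8 4

Derivation:
After op 1 (out_shuffle): [3 0 8 1 2 5 9 7 6 4]
After op 2 (out_shuffle): [3 5 0 9 8 7 1 6 2 4]
After op 3 (out_shuffle): [3 7 5 1 0 6 9 2 8 4]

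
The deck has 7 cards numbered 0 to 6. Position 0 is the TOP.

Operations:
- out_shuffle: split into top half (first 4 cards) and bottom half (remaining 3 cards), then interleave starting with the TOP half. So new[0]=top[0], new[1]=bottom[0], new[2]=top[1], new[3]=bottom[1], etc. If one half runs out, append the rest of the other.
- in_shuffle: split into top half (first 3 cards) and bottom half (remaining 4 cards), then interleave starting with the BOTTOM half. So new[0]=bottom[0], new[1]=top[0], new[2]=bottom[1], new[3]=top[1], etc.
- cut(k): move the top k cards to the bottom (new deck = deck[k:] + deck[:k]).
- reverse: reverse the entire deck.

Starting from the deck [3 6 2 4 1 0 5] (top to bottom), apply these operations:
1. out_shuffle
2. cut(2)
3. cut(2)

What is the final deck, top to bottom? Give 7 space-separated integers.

After op 1 (out_shuffle): [3 1 6 0 2 5 4]
After op 2 (cut(2)): [6 0 2 5 4 3 1]
After op 3 (cut(2)): [2 5 4 3 1 6 0]

Answer: 2 5 4 3 1 6 0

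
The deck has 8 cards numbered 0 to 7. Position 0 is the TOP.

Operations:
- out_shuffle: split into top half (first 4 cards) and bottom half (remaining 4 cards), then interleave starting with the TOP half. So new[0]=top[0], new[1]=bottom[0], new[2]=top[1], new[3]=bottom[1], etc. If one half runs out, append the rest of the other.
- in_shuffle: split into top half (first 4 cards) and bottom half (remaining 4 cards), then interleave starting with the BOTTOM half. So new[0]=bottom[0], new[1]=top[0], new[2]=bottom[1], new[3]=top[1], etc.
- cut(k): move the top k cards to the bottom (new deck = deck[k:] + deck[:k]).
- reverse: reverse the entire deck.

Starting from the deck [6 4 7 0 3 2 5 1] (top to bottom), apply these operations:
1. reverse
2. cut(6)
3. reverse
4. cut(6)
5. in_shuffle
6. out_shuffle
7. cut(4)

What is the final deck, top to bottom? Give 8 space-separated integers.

Answer: 2 1 4 0 3 5 6 7

Derivation:
After op 1 (reverse): [1 5 2 3 0 7 4 6]
After op 2 (cut(6)): [4 6 1 5 2 3 0 7]
After op 3 (reverse): [7 0 3 2 5 1 6 4]
After op 4 (cut(6)): [6 4 7 0 3 2 5 1]
After op 5 (in_shuffle): [3 6 2 4 5 7 1 0]
After op 6 (out_shuffle): [3 5 6 7 2 1 4 0]
After op 7 (cut(4)): [2 1 4 0 3 5 6 7]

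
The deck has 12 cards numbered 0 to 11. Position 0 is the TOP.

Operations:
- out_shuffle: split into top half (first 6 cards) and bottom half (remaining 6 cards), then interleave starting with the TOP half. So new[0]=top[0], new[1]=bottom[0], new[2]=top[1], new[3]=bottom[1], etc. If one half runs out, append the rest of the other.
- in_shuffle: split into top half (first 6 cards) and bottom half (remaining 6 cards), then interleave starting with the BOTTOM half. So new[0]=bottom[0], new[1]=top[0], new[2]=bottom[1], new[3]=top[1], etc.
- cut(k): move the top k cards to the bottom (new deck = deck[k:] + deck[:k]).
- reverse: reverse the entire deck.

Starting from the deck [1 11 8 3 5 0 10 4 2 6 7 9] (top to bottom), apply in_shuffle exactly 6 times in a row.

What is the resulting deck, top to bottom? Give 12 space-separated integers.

Answer: 9 7 6 2 4 10 0 5 3 8 11 1

Derivation:
After op 1 (in_shuffle): [10 1 4 11 2 8 6 3 7 5 9 0]
After op 2 (in_shuffle): [6 10 3 1 7 4 5 11 9 2 0 8]
After op 3 (in_shuffle): [5 6 11 10 9 3 2 1 0 7 8 4]
After op 4 (in_shuffle): [2 5 1 6 0 11 7 10 8 9 4 3]
After op 5 (in_shuffle): [7 2 10 5 8 1 9 6 4 0 3 11]
After op 6 (in_shuffle): [9 7 6 2 4 10 0 5 3 8 11 1]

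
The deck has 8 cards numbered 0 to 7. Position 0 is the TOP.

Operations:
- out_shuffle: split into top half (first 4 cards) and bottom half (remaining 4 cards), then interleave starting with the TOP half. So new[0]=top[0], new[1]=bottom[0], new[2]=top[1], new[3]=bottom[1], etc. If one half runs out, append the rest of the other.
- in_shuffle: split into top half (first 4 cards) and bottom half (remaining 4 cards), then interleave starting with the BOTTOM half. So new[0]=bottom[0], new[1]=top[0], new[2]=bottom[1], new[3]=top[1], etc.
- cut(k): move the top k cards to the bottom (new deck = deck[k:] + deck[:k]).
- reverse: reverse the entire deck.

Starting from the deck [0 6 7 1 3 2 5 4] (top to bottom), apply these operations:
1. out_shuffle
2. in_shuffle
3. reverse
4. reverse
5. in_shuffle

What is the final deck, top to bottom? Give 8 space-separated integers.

After op 1 (out_shuffle): [0 3 6 2 7 5 1 4]
After op 2 (in_shuffle): [7 0 5 3 1 6 4 2]
After op 3 (reverse): [2 4 6 1 3 5 0 7]
After op 4 (reverse): [7 0 5 3 1 6 4 2]
After op 5 (in_shuffle): [1 7 6 0 4 5 2 3]

Answer: 1 7 6 0 4 5 2 3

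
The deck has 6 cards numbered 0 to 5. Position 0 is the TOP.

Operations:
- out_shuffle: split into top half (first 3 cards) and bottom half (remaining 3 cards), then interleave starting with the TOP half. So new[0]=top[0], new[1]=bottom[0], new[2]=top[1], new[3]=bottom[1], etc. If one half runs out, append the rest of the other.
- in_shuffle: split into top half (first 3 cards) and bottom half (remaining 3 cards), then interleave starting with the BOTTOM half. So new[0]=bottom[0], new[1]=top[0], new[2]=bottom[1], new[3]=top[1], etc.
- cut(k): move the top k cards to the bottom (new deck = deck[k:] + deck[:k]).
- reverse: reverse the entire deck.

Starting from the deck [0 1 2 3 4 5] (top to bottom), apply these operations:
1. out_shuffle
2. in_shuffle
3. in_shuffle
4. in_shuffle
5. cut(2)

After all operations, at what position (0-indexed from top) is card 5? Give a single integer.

Answer: 3

Derivation:
After op 1 (out_shuffle): [0 3 1 4 2 5]
After op 2 (in_shuffle): [4 0 2 3 5 1]
After op 3 (in_shuffle): [3 4 5 0 1 2]
After op 4 (in_shuffle): [0 3 1 4 2 5]
After op 5 (cut(2)): [1 4 2 5 0 3]
Card 5 is at position 3.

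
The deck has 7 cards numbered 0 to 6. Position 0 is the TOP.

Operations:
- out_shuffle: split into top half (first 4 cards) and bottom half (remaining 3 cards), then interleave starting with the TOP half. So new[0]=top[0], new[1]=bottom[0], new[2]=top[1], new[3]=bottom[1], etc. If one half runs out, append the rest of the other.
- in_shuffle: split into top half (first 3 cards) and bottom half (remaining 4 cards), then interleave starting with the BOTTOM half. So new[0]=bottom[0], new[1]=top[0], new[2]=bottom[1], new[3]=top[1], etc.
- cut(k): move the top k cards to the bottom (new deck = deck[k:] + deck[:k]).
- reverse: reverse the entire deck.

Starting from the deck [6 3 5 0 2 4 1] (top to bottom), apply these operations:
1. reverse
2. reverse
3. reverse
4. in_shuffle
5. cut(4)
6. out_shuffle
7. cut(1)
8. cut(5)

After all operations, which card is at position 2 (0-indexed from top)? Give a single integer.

After op 1 (reverse): [1 4 2 0 5 3 6]
After op 2 (reverse): [6 3 5 0 2 4 1]
After op 3 (reverse): [1 4 2 0 5 3 6]
After op 4 (in_shuffle): [0 1 5 4 3 2 6]
After op 5 (cut(4)): [3 2 6 0 1 5 4]
After op 6 (out_shuffle): [3 1 2 5 6 4 0]
After op 7 (cut(1)): [1 2 5 6 4 0 3]
After op 8 (cut(5)): [0 3 1 2 5 6 4]
Position 2: card 1.

Answer: 1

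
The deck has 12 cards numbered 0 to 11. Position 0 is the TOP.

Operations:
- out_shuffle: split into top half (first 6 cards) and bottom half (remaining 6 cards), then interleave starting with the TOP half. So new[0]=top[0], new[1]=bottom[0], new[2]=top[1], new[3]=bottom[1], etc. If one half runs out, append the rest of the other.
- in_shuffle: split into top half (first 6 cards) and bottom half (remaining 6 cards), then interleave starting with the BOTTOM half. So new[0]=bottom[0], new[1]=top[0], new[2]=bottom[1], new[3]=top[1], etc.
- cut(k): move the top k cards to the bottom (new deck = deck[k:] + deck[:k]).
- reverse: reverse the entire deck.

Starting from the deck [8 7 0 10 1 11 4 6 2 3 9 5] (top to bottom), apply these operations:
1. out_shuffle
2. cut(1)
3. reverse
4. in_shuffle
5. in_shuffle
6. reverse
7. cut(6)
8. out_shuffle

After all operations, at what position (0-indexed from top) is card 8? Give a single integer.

Answer: 4

Derivation:
After op 1 (out_shuffle): [8 4 7 6 0 2 10 3 1 9 11 5]
After op 2 (cut(1)): [4 7 6 0 2 10 3 1 9 11 5 8]
After op 3 (reverse): [8 5 11 9 1 3 10 2 0 6 7 4]
After op 4 (in_shuffle): [10 8 2 5 0 11 6 9 7 1 4 3]
After op 5 (in_shuffle): [6 10 9 8 7 2 1 5 4 0 3 11]
After op 6 (reverse): [11 3 0 4 5 1 2 7 8 9 10 6]
After op 7 (cut(6)): [2 7 8 9 10 6 11 3 0 4 5 1]
After op 8 (out_shuffle): [2 11 7 3 8 0 9 4 10 5 6 1]
Card 8 is at position 4.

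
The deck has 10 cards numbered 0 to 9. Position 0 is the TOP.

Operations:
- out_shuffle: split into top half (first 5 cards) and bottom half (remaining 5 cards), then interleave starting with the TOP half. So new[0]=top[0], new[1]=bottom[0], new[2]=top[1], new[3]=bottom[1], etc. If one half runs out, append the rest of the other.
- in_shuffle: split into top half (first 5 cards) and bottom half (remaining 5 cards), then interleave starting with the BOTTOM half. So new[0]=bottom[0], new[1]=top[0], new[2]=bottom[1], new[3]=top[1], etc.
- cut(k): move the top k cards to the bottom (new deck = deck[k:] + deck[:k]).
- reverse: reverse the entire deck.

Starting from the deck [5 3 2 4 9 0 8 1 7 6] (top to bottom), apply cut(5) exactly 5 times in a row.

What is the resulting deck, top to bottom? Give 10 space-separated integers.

Answer: 0 8 1 7 6 5 3 2 4 9

Derivation:
After op 1 (cut(5)): [0 8 1 7 6 5 3 2 4 9]
After op 2 (cut(5)): [5 3 2 4 9 0 8 1 7 6]
After op 3 (cut(5)): [0 8 1 7 6 5 3 2 4 9]
After op 4 (cut(5)): [5 3 2 4 9 0 8 1 7 6]
After op 5 (cut(5)): [0 8 1 7 6 5 3 2 4 9]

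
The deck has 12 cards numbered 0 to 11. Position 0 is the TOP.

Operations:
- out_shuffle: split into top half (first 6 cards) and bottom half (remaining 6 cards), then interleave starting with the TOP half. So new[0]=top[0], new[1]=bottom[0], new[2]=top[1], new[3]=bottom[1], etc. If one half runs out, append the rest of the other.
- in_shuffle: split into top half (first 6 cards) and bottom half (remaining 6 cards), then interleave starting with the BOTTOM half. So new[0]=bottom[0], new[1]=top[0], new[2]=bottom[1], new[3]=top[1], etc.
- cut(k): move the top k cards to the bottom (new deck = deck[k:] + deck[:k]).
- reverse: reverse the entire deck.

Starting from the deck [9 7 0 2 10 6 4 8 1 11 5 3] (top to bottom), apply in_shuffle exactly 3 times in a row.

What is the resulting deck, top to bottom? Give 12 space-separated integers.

Answer: 10 11 7 4 3 2 1 9 6 5 0 8

Derivation:
After op 1 (in_shuffle): [4 9 8 7 1 0 11 2 5 10 3 6]
After op 2 (in_shuffle): [11 4 2 9 5 8 10 7 3 1 6 0]
After op 3 (in_shuffle): [10 11 7 4 3 2 1 9 6 5 0 8]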